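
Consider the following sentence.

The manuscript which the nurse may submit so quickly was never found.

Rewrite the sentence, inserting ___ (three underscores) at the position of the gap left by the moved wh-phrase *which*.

The manuscript which the nurse may submit ___ so quickly was never found.

'which' is the direct object of 'submit'. The gap is right after 'submit'.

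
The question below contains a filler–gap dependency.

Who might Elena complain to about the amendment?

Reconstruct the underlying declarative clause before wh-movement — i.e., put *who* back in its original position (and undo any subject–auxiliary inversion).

'who' functions as the object of the preposition 'to'. It moves to the left edge, and the trace sits right after 'to':
Who might Elena complain to ___ about the amendment?

Elena might complain to who about the amendment.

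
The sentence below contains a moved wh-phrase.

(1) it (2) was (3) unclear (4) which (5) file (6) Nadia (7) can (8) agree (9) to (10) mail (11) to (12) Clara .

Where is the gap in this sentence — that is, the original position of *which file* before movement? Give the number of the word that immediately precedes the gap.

10

Underlying clause: Nadia can agree to mail which file to Clara.
'which file' functions as the direct object of 'mail'. Fronting leaves a gap immediately after 'mail':
It was unclear which file Nadia can agree to mail ___ to Clara.
'mail' is word 10.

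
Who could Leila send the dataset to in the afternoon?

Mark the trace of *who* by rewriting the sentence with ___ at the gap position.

Before movement: Leila could send the dataset to who in the afternoon.
'who' is the object of the preposition 'to' (recipient of 'send'). The gap is right after 'to'.

Who could Leila send the dataset to ___ in the afternoon?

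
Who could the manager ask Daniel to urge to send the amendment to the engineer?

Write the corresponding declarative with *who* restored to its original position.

'who' functions as the direct object of 'urge'. Wh-movement fronts it, leaving a gap right after 'urge':
Who could the manager ask Daniel to urge ___ to send the amendment to the engineer?

The manager could ask Daniel to urge who to send the amendment to the engineer.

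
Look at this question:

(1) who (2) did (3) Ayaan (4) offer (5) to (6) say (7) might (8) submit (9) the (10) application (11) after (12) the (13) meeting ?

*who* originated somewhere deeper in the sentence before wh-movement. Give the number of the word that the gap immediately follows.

In situ: Ayaan did offer to say who might submit the application after the meeting.
'who' functions as the subject of the clause embedded under 'say'. Wh-movement fronts it, leaving a gap right after 'say':
Who did Ayaan offer to say ___ might submit the application after the meeting?
'say' is word 6.

6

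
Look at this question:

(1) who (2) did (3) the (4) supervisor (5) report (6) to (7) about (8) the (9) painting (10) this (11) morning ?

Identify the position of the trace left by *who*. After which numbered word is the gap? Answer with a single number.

Pre-movement form: The supervisor did report to who about the painting this morning.
'who' is the object of the preposition 'to'. Wh-movement fronts it, leaving a gap right after 'to':
Who did the supervisor report to ___ about the painting this morning?
'to' is word 6.

6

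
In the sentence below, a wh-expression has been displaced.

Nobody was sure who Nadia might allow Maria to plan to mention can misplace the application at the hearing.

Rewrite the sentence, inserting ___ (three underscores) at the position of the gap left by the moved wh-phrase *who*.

Before movement: Nadia might allow Maria to plan to mention who can misplace the application at the hearing.
'who' is the subject of the clause embedded under 'mention'. The gap is right after 'mention'.

Nobody was sure who Nadia might allow Maria to plan to mention ___ can misplace the application at the hearing.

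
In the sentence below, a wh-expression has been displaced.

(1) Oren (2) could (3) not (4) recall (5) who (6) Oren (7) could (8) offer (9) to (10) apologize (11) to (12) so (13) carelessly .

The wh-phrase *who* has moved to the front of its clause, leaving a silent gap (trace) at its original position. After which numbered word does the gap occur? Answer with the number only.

Underlying clause: Oren could offer to apologize to who so carelessly.
'who' functions as the object of the preposition 'to'. Wh-movement fronts it, leaving a gap right after 'to':
Oren could not recall who Oren could offer to apologize to ___ so carelessly.
'to' is word 11.

11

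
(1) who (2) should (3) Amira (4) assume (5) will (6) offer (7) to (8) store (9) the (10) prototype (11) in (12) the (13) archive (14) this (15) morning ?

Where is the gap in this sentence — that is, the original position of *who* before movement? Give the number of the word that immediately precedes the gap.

4

In situ: Amira should assume who will offer to store the prototype in the archive this morning.
'who' is the subject of the clause embedded under 'assume'. Fronting leaves a gap immediately after 'assume':
Who should Amira assume ___ will offer to store the prototype in the archive this morning?
'assume' is word 4.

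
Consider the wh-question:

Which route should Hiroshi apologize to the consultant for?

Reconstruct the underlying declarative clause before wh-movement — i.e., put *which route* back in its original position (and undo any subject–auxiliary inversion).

Hiroshi should apologize to the consultant for which route.

'which route' functions as the object of the preposition 'for'. Wh-movement fronts it, leaving a gap right after 'for':
Which route should Hiroshi apologize to the consultant for ___?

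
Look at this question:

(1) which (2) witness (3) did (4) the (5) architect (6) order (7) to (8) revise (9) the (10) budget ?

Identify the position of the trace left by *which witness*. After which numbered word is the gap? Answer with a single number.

6

In situ: The architect did order which witness to revise the budget.
'which witness' functions as the direct object of 'order'. Fronting leaves a gap immediately after 'order':
Which witness did the architect order ___ to revise the budget?
'order' is word 6.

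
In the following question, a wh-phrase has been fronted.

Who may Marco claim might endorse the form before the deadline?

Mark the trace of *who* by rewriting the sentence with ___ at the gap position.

Before movement: Marco may claim who might endorse the form before the deadline.
'who' functions as the subject of the clause embedded under 'claim'. The gap is right after 'claim'.

Who may Marco claim ___ might endorse the form before the deadline?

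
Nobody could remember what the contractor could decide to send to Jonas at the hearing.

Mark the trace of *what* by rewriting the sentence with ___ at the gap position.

Nobody could remember what the contractor could decide to send ___ to Jonas at the hearing.

Before movement: The contractor could decide to send what to Jonas at the hearing.
The filler 'what' is interpreted as the direct object of 'send'. The gap is right after 'send'.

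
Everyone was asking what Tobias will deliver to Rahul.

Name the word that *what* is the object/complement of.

deliver

Pre-movement form: Tobias will deliver what to Rahul.
'what' is the direct object of 'deliver'. Wh-movement fronts it, leaving a gap right after 'deliver':
Everyone was asking what Tobias will deliver ___ to Rahul.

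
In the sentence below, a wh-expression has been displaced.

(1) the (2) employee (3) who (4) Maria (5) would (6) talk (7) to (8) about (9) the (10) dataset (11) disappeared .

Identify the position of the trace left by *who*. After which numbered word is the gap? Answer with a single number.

'who' functions as the object of the preposition 'to'. It moves to the left edge, and the trace sits right after 'to':
The employee who Maria would talk to ___ about the dataset disappeared.
'to' is word 7.

7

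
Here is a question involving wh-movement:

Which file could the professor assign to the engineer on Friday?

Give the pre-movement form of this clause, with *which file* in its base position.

The professor could assign which file to the engineer on Friday.

'which file' functions as the direct object of 'assign'. Fronting leaves a gap immediately after 'assign':
Which file could the professor assign ___ to the engineer on Friday?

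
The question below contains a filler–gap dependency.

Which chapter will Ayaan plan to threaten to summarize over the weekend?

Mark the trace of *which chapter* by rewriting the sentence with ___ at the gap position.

Which chapter will Ayaan plan to threaten to summarize ___ over the weekend?

In situ: Ayaan will plan to threaten to summarize which chapter over the weekend.
'which chapter' functions as the direct object of 'summarize'. The gap is right after 'summarize'.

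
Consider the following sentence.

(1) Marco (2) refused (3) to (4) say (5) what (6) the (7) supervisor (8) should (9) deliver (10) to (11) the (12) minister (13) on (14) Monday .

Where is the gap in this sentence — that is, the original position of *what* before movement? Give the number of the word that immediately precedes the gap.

9

Underlying clause: The supervisor should deliver what to the minister on Monday.
'what' is the direct object of 'deliver'. It moves to the left edge, and the trace sits right after 'deliver':
Marco refused to say what the supervisor should deliver ___ to the minister on Monday.
'deliver' is word 9.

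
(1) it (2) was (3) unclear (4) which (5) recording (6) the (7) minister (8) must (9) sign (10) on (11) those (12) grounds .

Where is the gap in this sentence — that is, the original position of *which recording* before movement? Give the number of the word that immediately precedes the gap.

9

Pre-movement form: The minister must sign which recording on those grounds.
The filler 'which recording' is interpreted as the direct object of 'sign'. Wh-movement fronts it, leaving a gap right after 'sign':
It was unclear which recording the minister must sign ___ on those grounds.
'sign' is word 9.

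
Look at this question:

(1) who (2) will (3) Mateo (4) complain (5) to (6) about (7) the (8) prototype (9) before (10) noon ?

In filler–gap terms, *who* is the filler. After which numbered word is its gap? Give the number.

Before movement: Mateo will complain to who about the prototype before noon.
'who' functions as the object of the preposition 'to'. Fronting leaves a gap immediately after 'to':
Who will Mateo complain to ___ about the prototype before noon?
'to' is word 5.

5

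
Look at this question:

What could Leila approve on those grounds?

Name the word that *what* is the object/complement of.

approve

Underlying clause: Leila could approve what on those grounds.
'what' functions as the direct object of 'approve'. Fronting leaves a gap immediately after 'approve':
What could Leila approve ___ on those grounds?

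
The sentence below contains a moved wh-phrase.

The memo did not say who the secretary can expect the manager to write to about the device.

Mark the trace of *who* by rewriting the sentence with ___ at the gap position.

Underlying clause: The secretary can expect the manager to write to who about the device.
'who' is the object of the preposition 'to'. The gap is right after 'to'.

The memo did not say who the secretary can expect the manager to write to ___ about the device.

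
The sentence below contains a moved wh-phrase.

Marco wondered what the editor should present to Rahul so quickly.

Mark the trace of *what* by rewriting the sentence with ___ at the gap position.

Pre-movement form: The editor should present what to Rahul so quickly.
The filler 'what' is interpreted as the direct object of 'present'. The gap is right after 'present'.

Marco wondered what the editor should present ___ to Rahul so quickly.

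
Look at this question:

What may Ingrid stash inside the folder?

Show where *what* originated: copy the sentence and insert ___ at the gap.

In situ: Ingrid may stash what inside the folder.
'what' is the direct object of 'stash'. The gap is right after 'stash'.

What may Ingrid stash ___ inside the folder?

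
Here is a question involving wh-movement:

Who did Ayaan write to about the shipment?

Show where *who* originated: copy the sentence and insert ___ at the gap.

Who did Ayaan write to ___ about the shipment?

Pre-movement form: Ayaan did write to who about the shipment.
'who' is the object of the preposition 'to'. The gap is right after 'to'.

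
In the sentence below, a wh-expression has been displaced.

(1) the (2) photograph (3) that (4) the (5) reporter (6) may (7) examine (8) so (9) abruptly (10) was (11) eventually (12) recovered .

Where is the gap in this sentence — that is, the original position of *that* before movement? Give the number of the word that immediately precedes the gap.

The filler 'that' is interpreted as the direct object of 'examine'. Wh-movement fronts it, leaving a gap right after 'examine':
The photograph that the reporter may examine ___ so abruptly was eventually recovered.
'examine' is word 7.

7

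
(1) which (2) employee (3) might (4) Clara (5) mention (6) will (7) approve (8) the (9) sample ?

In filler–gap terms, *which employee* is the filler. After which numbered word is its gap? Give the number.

5

Underlying clause: Clara might mention which employee will approve the sample.
'which employee' is the subject of the clause embedded under 'mention'. Wh-movement fronts it, leaving a gap right after 'mention':
Which employee might Clara mention ___ will approve the sample?
'mention' is word 5.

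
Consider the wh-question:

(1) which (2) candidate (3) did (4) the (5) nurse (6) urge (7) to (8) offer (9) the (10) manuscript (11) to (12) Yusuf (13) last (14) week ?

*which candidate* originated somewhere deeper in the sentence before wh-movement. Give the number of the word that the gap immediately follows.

6

In situ: The nurse did urge which candidate to offer the manuscript to Yusuf last week.
'which candidate' is the direct object of 'urge'. Wh-movement fronts it, leaving a gap right after 'urge':
Which candidate did the nurse urge ___ to offer the manuscript to Yusuf last week?
'urge' is word 6.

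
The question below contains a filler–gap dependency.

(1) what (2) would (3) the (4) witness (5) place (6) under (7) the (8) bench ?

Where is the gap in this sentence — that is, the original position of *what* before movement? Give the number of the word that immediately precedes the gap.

Before movement: The witness would place what under the bench.
The filler 'what' is interpreted as the direct object of 'place'. Wh-movement fronts it, leaving a gap right after 'place':
What would the witness place ___ under the bench?
'place' is word 5.

5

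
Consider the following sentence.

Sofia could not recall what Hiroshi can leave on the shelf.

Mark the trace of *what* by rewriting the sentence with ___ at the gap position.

Sofia could not recall what Hiroshi can leave ___ on the shelf.

Pre-movement form: Hiroshi can leave what on the shelf.
The filler 'what' is interpreted as the direct object of 'leave'. The gap is right after 'leave'.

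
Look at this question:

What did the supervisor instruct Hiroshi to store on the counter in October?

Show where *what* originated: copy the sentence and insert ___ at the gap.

What did the supervisor instruct Hiroshi to store ___ on the counter in October?

Pre-movement form: The supervisor did instruct Hiroshi to store what on the counter in October.
'what' is the direct object of 'store'. The gap is right after 'store'.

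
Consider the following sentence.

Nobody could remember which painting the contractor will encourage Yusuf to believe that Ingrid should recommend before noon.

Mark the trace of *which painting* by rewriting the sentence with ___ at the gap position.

Nobody could remember which painting the contractor will encourage Yusuf to believe that Ingrid should recommend ___ before noon.

In situ: The contractor will encourage Yusuf to believe that Ingrid should recommend which painting before noon.
'which painting' functions as the direct object of 'recommend'. The gap is right after 'recommend'.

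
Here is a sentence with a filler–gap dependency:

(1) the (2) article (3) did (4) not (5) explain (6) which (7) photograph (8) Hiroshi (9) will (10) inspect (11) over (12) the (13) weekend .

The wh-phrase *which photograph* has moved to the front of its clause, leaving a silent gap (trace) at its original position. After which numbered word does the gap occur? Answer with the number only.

10

In situ: Hiroshi will inspect which photograph over the weekend.
'which photograph' functions as the direct object of 'inspect'. Wh-movement fronts it, leaving a gap right after 'inspect':
The article did not explain which photograph Hiroshi will inspect ___ over the weekend.
'inspect' is word 10.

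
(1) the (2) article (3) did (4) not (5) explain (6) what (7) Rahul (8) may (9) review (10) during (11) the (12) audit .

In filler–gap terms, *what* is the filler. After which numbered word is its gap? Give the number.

Pre-movement form: Rahul may review what during the audit.
'what' is the direct object of 'review'. Wh-movement fronts it, leaving a gap right after 'review':
The article did not explain what Rahul may review ___ during the audit.
'review' is word 9.

9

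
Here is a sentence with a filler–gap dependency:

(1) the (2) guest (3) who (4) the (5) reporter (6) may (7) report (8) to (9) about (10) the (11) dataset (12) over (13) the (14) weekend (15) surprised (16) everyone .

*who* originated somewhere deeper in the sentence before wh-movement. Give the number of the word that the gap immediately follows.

'who' is the object of the preposition 'to'. It moves to the left edge, and the trace sits right after 'to':
The guest who the reporter may report to ___ about the dataset over the weekend surprised everyone.
'to' is word 8.

8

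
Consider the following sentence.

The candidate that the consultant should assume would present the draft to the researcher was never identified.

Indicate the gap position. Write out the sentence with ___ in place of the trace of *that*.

'that' functions as the subject of the clause embedded under 'assume'. The gap is right after 'assume'.

The candidate that the consultant should assume ___ would present the draft to the researcher was never identified.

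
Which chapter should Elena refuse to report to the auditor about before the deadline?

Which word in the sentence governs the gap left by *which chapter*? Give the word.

about

In situ: Elena should refuse to report to the auditor about which chapter before the deadline.
'which chapter' functions as the object of the preposition 'about'. Fronting leaves a gap immediately after 'about':
Which chapter should Elena refuse to report to the auditor about ___ before the deadline?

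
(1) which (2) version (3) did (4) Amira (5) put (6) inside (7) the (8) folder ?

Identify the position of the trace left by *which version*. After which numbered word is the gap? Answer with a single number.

Pre-movement form: Amira did put which version inside the folder.
'which version' functions as the direct object of 'put'. Wh-movement fronts it, leaving a gap right after 'put':
Which version did Amira put ___ inside the folder?
'put' is word 5.

5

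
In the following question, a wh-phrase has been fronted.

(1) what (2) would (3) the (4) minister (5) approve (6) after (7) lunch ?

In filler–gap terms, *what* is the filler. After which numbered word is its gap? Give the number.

5

Pre-movement form: The minister would approve what after lunch.
'what' is the direct object of 'approve'. Fronting leaves a gap immediately after 'approve':
What would the minister approve ___ after lunch?
'approve' is word 5.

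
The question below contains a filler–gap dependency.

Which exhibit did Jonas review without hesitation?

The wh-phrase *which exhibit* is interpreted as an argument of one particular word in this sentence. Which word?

Underlying clause: Jonas did review which exhibit without hesitation.
'which exhibit' is the direct object of 'review'. Wh-movement fronts it, leaving a gap right after 'review':
Which exhibit did Jonas review ___ without hesitation?

review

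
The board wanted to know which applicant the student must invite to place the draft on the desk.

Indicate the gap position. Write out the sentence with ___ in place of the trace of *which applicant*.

In situ: The student must invite which applicant to place the draft on the desk.
'which applicant' is the direct object of 'invite'. The gap is right after 'invite'.

The board wanted to know which applicant the student must invite ___ to place the draft on the desk.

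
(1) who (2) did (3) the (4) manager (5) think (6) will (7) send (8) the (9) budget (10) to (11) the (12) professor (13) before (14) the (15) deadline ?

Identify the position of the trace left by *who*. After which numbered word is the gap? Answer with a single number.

Pre-movement form: The manager did think who will send the budget to the professor before the deadline.
The filler 'who' is interpreted as the subject of the clause embedded under 'think'. Fronting leaves a gap immediately after 'think':
Who did the manager think ___ will send the budget to the professor before the deadline?
'think' is word 5.

5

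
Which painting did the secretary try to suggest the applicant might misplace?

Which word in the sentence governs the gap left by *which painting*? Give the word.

misplace

In situ: The secretary did try to suggest the applicant might misplace which painting.
'which painting' functions as the direct object of 'misplace'. Wh-movement fronts it, leaving a gap right after 'misplace':
Which painting did the secretary try to suggest the applicant might misplace ___?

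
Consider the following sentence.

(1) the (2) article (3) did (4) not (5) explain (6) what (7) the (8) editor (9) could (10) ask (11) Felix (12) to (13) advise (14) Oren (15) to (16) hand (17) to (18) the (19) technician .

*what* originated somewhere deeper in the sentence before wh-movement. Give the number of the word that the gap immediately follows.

16

In situ: The editor could ask Felix to advise Oren to hand what to the technician.
'what' is the direct object of 'hand'. It moves to the left edge, and the trace sits right after 'hand':
The article did not explain what the editor could ask Felix to advise Oren to hand ___ to the technician.
'hand' is word 16.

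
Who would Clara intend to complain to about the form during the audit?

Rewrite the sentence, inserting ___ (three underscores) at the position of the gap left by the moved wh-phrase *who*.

Who would Clara intend to complain to ___ about the form during the audit?

In situ: Clara would intend to complain to who about the form during the audit.
The filler 'who' is interpreted as the object of the preposition 'to'. The gap is right after 'to'.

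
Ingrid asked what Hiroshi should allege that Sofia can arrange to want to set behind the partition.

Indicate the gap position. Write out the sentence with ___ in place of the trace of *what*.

Underlying clause: Hiroshi should allege that Sofia can arrange to want to set what behind the partition.
'what' functions as the direct object of 'set'. The gap is right after 'set'.

Ingrid asked what Hiroshi should allege that Sofia can arrange to want to set ___ behind the partition.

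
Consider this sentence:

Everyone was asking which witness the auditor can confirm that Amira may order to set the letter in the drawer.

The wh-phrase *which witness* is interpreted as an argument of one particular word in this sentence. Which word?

In situ: The auditor can confirm that Amira may order which witness to set the letter in the drawer.
'which witness' functions as the direct object of 'order'. It moves to the left edge, and the trace sits right after 'order':
Everyone was asking which witness the auditor can confirm that Amira may order ___ to set the letter in the drawer.

order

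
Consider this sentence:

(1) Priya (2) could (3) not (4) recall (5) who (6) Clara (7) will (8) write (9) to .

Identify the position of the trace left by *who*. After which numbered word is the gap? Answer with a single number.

In situ: Clara will write to who.
'who' functions as the object of the preposition 'to'. Wh-movement fronts it, leaving a gap right after 'to':
Priya could not recall who Clara will write to ___.
'to' is word 9.

9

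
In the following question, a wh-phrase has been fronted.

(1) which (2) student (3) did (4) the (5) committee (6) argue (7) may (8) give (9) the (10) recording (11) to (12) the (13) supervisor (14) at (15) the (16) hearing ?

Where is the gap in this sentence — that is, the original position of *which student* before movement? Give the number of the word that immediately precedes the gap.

Pre-movement form: The committee did argue which student may give the recording to the supervisor at the hearing.
The filler 'which student' is interpreted as the subject of the clause embedded under 'argue'. Wh-movement fronts it, leaving a gap right after 'argue':
Which student did the committee argue ___ may give the recording to the supervisor at the hearing?
'argue' is word 6.

6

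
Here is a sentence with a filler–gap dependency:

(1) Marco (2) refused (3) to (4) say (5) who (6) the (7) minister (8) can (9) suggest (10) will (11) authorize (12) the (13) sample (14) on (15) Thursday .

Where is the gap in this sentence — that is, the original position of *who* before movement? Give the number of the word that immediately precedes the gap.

9

In situ: The minister can suggest who will authorize the sample on Thursday.
'who' functions as the subject of the clause embedded under 'suggest'. It moves to the left edge, and the trace sits right after 'suggest':
Marco refused to say who the minister can suggest ___ will authorize the sample on Thursday.
'suggest' is word 9.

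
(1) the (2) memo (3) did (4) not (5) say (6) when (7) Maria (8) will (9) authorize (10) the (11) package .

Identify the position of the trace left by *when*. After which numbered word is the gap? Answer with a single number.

11

Before movement: Maria will authorize the package when.
The filler 'when' is interpreted as the temporal adjunct. Wh-movement fronts it, leaving a gap right after 'package':
The memo did not say when Maria will authorize the package ___.
'package' is word 11.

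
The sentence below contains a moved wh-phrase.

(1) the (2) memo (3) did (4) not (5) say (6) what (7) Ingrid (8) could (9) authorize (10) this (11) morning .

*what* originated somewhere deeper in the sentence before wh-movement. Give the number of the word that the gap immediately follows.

Pre-movement form: Ingrid could authorize what this morning.
'what' functions as the direct object of 'authorize'. Fronting leaves a gap immediately after 'authorize':
The memo did not say what Ingrid could authorize ___ this morning.
'authorize' is word 9.

9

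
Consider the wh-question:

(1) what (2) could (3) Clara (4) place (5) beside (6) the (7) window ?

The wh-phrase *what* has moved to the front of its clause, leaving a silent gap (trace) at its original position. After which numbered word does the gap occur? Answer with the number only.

Pre-movement form: Clara could place what beside the window.
'what' is the direct object of 'place'. It moves to the left edge, and the trace sits right after 'place':
What could Clara place ___ beside the window?
'place' is word 4.

4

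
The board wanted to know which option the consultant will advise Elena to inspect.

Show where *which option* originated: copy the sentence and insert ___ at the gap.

The board wanted to know which option the consultant will advise Elena to inspect ___.

Before movement: The consultant will advise Elena to inspect which option.
'which option' is the direct object of 'inspect'. The gap is right after 'inspect'.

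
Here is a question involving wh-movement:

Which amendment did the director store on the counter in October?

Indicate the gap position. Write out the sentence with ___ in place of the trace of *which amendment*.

Which amendment did the director store ___ on the counter in October?

In situ: The director did store which amendment on the counter in October.
'which amendment' functions as the direct object of 'store'. The gap is right after 'store'.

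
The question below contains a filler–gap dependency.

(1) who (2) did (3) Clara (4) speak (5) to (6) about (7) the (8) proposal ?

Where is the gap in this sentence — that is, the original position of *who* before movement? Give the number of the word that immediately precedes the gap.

5

Underlying clause: Clara did speak to who about the proposal.
'who' functions as the object of the preposition 'to'. Wh-movement fronts it, leaving a gap right after 'to':
Who did Clara speak to ___ about the proposal?
'to' is word 5.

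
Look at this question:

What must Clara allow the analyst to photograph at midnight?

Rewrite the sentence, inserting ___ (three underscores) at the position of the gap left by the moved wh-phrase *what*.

Pre-movement form: Clara must allow the analyst to photograph what at midnight.
'what' functions as the direct object of 'photograph'. The gap is right after 'photograph'.

What must Clara allow the analyst to photograph ___ at midnight?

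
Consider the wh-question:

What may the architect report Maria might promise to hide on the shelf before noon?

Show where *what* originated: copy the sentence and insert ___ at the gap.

Underlying clause: The architect may report Maria might promise to hide what on the shelf before noon.
The filler 'what' is interpreted as the direct object of 'hide'. The gap is right after 'hide'.

What may the architect report Maria might promise to hide ___ on the shelf before noon?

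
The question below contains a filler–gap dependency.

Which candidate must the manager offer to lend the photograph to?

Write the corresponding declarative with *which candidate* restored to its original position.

The manager must offer to lend the photograph to which candidate.

The filler 'which candidate' is interpreted as the object of the preposition 'to' (recipient of 'lend'). It moves to the left edge, and the trace sits right after 'to':
Which candidate must the manager offer to lend the photograph to ___?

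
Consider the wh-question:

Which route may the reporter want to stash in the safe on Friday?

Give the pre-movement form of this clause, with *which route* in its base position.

The reporter may want to stash which route in the safe on Friday.

'which route' functions as the direct object of 'stash'. It moves to the left edge, and the trace sits right after 'stash':
Which route may the reporter want to stash ___ in the safe on Friday?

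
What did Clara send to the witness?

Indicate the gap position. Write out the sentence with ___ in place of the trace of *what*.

What did Clara send ___ to the witness?

Pre-movement form: Clara did send what to the witness.
The filler 'what' is interpreted as the direct object of 'send'. The gap is right after 'send'.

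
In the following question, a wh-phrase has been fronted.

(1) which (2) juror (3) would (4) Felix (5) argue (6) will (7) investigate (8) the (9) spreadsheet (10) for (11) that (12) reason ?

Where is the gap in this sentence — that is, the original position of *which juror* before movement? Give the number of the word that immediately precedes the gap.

5

In situ: Felix would argue which juror will investigate the spreadsheet for that reason.
The filler 'which juror' is interpreted as the subject of the clause embedded under 'argue'. Fronting leaves a gap immediately after 'argue':
Which juror would Felix argue ___ will investigate the spreadsheet for that reason?
'argue' is word 5.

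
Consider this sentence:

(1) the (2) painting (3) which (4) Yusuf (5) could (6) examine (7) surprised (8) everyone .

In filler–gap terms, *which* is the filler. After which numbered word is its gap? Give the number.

'which' functions as the direct object of 'examine'. Fronting leaves a gap immediately after 'examine':
The painting which Yusuf could examine ___ surprised everyone.
'examine' is word 6.

6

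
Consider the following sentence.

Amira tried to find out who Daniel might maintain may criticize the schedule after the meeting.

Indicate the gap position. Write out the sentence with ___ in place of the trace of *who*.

Amira tried to find out who Daniel might maintain ___ may criticize the schedule after the meeting.

Before movement: Daniel might maintain who may criticize the schedule after the meeting.
'who' is the subject of the clause embedded under 'maintain'. The gap is right after 'maintain'.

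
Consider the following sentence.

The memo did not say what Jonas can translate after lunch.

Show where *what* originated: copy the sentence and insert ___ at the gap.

The memo did not say what Jonas can translate ___ after lunch.

Before movement: Jonas can translate what after lunch.
'what' is the direct object of 'translate'. The gap is right after 'translate'.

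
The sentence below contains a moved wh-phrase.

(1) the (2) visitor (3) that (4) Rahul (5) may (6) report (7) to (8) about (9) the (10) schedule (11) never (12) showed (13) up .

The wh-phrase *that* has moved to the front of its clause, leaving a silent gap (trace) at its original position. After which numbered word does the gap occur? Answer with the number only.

'that' is the object of the preposition 'to'. It moves to the left edge, and the trace sits right after 'to':
The visitor that Rahul may report to ___ about the schedule never showed up.
'to' is word 7.

7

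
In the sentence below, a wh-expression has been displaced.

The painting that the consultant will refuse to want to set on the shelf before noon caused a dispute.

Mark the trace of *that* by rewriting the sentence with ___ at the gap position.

The painting that the consultant will refuse to want to set ___ on the shelf before noon caused a dispute.

'that' functions as the direct object of 'set'. The gap is right after 'set'.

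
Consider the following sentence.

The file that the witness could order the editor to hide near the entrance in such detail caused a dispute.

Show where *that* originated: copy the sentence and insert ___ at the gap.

The filler 'that' is interpreted as the direct object of 'hide'. The gap is right after 'hide'.

The file that the witness could order the editor to hide ___ near the entrance in such detail caused a dispute.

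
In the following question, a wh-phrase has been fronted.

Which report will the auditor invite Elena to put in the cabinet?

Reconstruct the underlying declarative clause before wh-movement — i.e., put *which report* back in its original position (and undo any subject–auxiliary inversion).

The auditor will invite Elena to put which report in the cabinet.

'which report' is the direct object of 'put'. Wh-movement fronts it, leaving a gap right after 'put':
Which report will the auditor invite Elena to put ___ in the cabinet?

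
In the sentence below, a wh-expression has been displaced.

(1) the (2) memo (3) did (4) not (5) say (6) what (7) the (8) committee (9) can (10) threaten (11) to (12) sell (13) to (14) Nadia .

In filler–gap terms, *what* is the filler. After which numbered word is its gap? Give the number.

In situ: The committee can threaten to sell what to Nadia.
The filler 'what' is interpreted as the direct object of 'sell'. Wh-movement fronts it, leaving a gap right after 'sell':
The memo did not say what the committee can threaten to sell ___ to Nadia.
'sell' is word 12.

12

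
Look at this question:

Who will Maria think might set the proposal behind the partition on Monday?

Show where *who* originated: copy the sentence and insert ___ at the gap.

Who will Maria think ___ might set the proposal behind the partition on Monday?

Before movement: Maria will think who might set the proposal behind the partition on Monday.
The filler 'who' is interpreted as the subject of the clause embedded under 'think'. The gap is right after 'think'.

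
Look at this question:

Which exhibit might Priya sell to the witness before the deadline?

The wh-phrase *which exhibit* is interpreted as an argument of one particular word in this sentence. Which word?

Before movement: Priya might sell which exhibit to the witness before the deadline.
'which exhibit' is the direct object of 'sell'. Wh-movement fronts it, leaving a gap right after 'sell':
Which exhibit might Priya sell ___ to the witness before the deadline?

sell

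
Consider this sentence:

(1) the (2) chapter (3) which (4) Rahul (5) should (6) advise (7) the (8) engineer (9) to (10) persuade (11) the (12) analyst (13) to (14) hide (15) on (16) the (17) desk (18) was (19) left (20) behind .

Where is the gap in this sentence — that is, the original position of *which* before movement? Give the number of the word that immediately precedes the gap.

14

'which' functions as the direct object of 'hide'. Wh-movement fronts it, leaving a gap right after 'hide':
The chapter which Rahul should advise the engineer to persuade the analyst to hide ___ on the desk was left behind.
'hide' is word 14.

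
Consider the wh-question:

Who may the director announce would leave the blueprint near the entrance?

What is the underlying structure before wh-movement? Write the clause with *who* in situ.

The director may announce who would leave the blueprint near the entrance.

The filler 'who' is interpreted as the subject of the clause embedded under 'announce'. Wh-movement fronts it, leaving a gap right after 'announce':
Who may the director announce ___ would leave the blueprint near the entrance?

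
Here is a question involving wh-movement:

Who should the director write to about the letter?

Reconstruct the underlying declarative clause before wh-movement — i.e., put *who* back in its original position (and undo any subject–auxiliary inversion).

The director should write to who about the letter.

The filler 'who' is interpreted as the object of the preposition 'to'. It moves to the left edge, and the trace sits right after 'to':
Who should the director write to ___ about the letter?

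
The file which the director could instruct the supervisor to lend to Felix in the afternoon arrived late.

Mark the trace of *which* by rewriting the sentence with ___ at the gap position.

The file which the director could instruct the supervisor to lend ___ to Felix in the afternoon arrived late.

'which' is the direct object of 'lend'. The gap is right after 'lend'.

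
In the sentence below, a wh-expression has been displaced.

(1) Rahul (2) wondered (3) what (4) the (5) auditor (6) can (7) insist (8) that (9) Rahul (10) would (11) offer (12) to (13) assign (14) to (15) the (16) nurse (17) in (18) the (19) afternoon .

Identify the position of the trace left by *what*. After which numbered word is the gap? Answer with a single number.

13

In situ: The auditor can insist that Rahul would offer to assign what to the nurse in the afternoon.
'what' functions as the direct object of 'assign'. It moves to the left edge, and the trace sits right after 'assign':
Rahul wondered what the auditor can insist that Rahul would offer to assign ___ to the nurse in the afternoon.
'assign' is word 13.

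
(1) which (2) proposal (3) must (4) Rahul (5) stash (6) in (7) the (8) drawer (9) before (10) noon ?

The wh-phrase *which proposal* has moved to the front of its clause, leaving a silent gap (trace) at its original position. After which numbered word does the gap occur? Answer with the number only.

5

Pre-movement form: Rahul must stash which proposal in the drawer before noon.
'which proposal' is the direct object of 'stash'. It moves to the left edge, and the trace sits right after 'stash':
Which proposal must Rahul stash ___ in the drawer before noon?
'stash' is word 5.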